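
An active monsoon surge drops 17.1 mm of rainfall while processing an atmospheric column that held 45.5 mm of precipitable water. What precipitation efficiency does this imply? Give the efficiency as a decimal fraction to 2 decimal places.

ε ≈ 0.38

ε = rainfall / PW = 17.1 / 45.5 = 0.38.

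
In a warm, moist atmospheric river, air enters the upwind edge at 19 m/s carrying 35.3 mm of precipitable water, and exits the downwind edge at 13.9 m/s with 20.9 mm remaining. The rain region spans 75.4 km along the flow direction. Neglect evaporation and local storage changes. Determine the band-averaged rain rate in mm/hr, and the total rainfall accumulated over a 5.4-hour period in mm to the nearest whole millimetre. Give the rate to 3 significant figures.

R ≈ 18.2 mm/hr; total ≈ 98 mm

Column moisture flux per unit crosswind length is F = V × PW.
Inflow: F_in = 19 × 35.3 = 670.7 mm·m/s
Outflow: F_out = 13.9 × 20.9 = 290.51 mm·m/s
Steady-state rate R = (F_in − F_out)/L = (670.7 − 290.51) / 75400 m = 5.042e-03 mm/s.
R = 5.042e-03 × 3600 = 18.2 mm/hr.
Over 5.4 h: total = 18.2 × 5.4 = 98.28 ≈ 98 mm.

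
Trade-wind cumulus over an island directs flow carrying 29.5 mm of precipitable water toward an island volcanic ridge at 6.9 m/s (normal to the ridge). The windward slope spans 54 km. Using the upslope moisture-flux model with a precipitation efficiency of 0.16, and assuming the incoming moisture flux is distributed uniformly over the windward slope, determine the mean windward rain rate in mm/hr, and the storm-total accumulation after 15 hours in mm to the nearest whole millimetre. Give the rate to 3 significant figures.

Incoming column moisture flux per unit ridge length: F = V × PW = 6.9 × 29.5 = 203.55 mm·m/s.
Spread over the 54 km slope with efficiency ε = 0.16: R = ε·F/W = 0.16 × 203.55 / 54000 m = 6.031e-04 mm/s.
R = 6.031e-04 × 3600 = 2.17 mm/hr.
Over 15 h: total = 2.17 × 15 = 32.55 ≈ 33 mm.

R ≈ 2.17 mm/hr; total ≈ 33 mm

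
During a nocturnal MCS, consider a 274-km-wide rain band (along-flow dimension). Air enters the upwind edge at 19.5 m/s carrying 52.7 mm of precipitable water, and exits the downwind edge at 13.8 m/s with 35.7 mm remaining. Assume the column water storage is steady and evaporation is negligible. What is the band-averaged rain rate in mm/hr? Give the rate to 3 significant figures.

Column moisture flux per unit crosswind length is F = V × PW.
Inflow: F_in = 19.5 × 52.7 = 1027.65 mm·m/s
Outflow: F_out = 13.8 × 35.7 = 492.66 mm·m/s
Steady-state rate R = (F_in − F_out)/L = (1027.65 − 492.66) / 274000 m = 1.953e-03 mm/s.
R = 1.953e-03 × 3600 = 7.03 mm/hr.

R ≈ 7.03 mm/hr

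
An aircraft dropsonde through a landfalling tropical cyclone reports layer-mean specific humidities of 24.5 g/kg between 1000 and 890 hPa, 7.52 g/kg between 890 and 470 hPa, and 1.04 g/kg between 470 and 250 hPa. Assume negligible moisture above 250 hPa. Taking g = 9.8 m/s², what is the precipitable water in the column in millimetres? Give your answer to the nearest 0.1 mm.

Precipitable water is the column-integrated vapour mass per unit area: PW = (1/g) Σ q̄ Δp, with q in kg/kg and Δp in Pa (1 kg/m² of water = 1 mm).
Layer 1000–890 hPa: Δp = 110 hPa = 11000 Pa, q̄ = 0.0245 kg/kg → 0.0245 × 11000 / 9.8 = 27.50 mm
Layer 890–470 hPa: Δp = 420 hPa = 42000 Pa, q̄ = 0.00752 kg/kg → 0.00752 × 42000 / 9.8 = 32.23 mm
Layer 470–250 hPa: Δp = 220 hPa = 22000 Pa, q̄ = 0.00104 kg/kg → 0.00104 × 22000 / 9.8 = 2.33 mm
PW = 27.50 + 32.23 + 2.33 = 62.06 ≈ 62.1 mm.

PW ≈ 62.1 mm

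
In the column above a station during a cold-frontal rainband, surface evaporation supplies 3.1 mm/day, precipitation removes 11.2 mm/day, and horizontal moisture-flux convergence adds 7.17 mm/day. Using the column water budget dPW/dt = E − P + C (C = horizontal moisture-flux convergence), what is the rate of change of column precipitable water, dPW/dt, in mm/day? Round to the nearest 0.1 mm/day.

dPW/dt = E − P + C = 3.1 − 11.2 + (7.17) = -0.9 mm/day.

dPW/dt ≈ -0.9 mm/day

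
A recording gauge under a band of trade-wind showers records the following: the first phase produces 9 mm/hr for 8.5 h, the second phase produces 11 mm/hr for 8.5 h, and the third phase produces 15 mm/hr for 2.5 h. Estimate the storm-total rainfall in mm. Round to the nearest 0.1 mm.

total ≈ 207.5 mm

Total = Σ Rᵢ Δtᵢ = 9 × 8.5 + 11 × 8.5 + 15 × 2.5
      = 76.5 + 93.5 + 37.5 = 207.5 mm.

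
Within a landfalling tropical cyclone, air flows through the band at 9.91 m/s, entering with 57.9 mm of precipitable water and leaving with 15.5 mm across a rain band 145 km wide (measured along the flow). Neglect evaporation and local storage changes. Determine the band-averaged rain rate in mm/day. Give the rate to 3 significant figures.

Column moisture flux per unit crosswind length is F = V × PW.
Inflow: F_in = 9.91 × 57.9 = 573.789 mm·m/s
Outflow: F_out = 9.91 × 15.5 = 153.605 mm·m/s
Steady-state rate R = (F_in − F_out)/L = (573.789 − 153.605) / 145000 m = 2.898e-03 mm/s.
R = 2.898e-03 × 3600 × 24 = 250 mm/day.

R ≈ 250 mm/day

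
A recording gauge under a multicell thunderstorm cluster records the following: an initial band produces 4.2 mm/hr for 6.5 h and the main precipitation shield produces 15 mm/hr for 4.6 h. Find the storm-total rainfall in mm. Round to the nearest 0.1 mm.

total ≈ 96.3 mm

Total = Σ Rᵢ Δtᵢ = 4.2 × 6.5 + 15 × 4.6
      = 27.3 + 69 = 96.3 mm.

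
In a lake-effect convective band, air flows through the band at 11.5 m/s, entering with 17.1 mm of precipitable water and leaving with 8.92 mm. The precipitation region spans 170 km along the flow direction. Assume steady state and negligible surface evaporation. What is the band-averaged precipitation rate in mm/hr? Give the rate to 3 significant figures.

R ≈ 1.99 mm/hr

Column moisture flux per unit crosswind length is F = V × PW.
Inflow: F_in = 11.5 × 17.1 = 196.65 mm·m/s
Outflow: F_out = 11.5 × 8.92 = 102.58 mm·m/s
Steady-state rate R = (F_in − F_out)/L = (196.65 − 102.58) / 170000 m = 5.534e-04 mm/s.
R = 5.534e-04 × 3600 = 1.99 mm/hr.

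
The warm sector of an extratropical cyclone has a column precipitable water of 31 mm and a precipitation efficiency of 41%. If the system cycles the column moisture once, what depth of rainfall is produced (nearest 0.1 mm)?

Rainfall = ε × PW = 0.41 × 31 = 12.7 mm.

rainfall ≈ 12.7 mm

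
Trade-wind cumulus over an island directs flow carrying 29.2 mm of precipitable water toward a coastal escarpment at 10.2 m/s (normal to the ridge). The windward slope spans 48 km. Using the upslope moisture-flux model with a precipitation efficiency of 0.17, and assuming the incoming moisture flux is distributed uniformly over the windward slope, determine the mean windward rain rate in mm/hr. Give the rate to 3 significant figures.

Incoming column moisture flux per unit ridge length: F = V × PW = 10.2 × 29.2 = 297.84 mm·m/s.
Spread over the 48 km slope with efficiency ε = 0.17: R = ε·F/W = 0.17 × 297.84 / 48000 m = 1.055e-03 mm/s.
R = 1.055e-03 × 3600 = 3.80 mm/hr.

R ≈ 3.80 mm/hr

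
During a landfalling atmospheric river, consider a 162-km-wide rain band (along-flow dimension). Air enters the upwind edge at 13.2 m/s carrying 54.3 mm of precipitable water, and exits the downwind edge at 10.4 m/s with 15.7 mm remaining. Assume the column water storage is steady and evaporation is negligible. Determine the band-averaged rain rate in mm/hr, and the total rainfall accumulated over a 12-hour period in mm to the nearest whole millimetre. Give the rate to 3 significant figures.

Column moisture flux per unit crosswind length is F = V × PW.
Inflow: F_in = 13.2 × 54.3 = 716.76 mm·m/s
Outflow: F_out = 10.4 × 15.7 = 163.28 mm·m/s
Steady-state rate R = (F_in − F_out)/L = (716.76 − 163.28) / 162000 m = 3.417e-03 mm/s.
R = 3.417e-03 × 3600 = 12.3 mm/hr.
Over 12 h: total = 12.3 × 12 = 147.6 ≈ 148 mm.

R ≈ 12.3 mm/hr; total ≈ 148 mm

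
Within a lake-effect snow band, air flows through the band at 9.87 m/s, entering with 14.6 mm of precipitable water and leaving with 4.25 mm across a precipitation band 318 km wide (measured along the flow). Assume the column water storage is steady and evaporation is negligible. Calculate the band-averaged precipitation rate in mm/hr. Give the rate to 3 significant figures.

Column moisture flux per unit crosswind length is F = V × PW.
Inflow: F_in = 9.87 × 14.6 = 144.102 mm·m/s
Outflow: F_out = 9.87 × 4.25 = 41.9475 mm·m/s
Steady-state rate R = (F_in − F_out)/L = (144.102 − 41.9475) / 318000 m = 3.212e-04 mm/s.
R = 3.212e-04 × 3600 = 1.16 mm/hr.

R ≈ 1.16 mm/hr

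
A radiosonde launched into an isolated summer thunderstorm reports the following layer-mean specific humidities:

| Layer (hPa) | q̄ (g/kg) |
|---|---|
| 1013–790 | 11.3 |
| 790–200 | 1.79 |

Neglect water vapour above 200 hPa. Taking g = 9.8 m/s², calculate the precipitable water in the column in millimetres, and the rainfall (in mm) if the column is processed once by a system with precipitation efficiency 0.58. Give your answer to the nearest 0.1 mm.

PW ≈ 36.5 mm; rainfall ≈ 21.2 mm

Precipitable water is the column-integrated vapour mass per unit area: PW = (1/g) Σ q̄ Δp, with q in kg/kg and Δp in Pa (1 kg/m² of water = 1 mm).
Layer 1013–790 hPa: Δp = 223 hPa = 22300 Pa, q̄ = 0.0113 kg/kg → 0.0113 × 22300 / 9.8 = 25.71 mm
Layer 790–200 hPa: Δp = 590 hPa = 59000 Pa, q̄ = 0.00179 kg/kg → 0.00179 × 59000 / 9.8 = 10.78 mm
PW = 25.71 + 10.78 = 36.49 ≈ 36.5 mm.
Rainfall = ε × PW = 0.58 × 36.5 = 21.2 mm.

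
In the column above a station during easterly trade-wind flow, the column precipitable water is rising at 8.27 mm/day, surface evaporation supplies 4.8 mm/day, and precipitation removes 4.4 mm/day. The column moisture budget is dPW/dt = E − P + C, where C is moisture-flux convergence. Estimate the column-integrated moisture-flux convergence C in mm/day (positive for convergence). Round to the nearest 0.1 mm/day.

C ≈ 7.9 mm/day

dPW/dt = +8.27 mm/day.
C = dPW/dt − E + P = (+8.27) − 4.8 + 4.4 = 7.9 mm/day.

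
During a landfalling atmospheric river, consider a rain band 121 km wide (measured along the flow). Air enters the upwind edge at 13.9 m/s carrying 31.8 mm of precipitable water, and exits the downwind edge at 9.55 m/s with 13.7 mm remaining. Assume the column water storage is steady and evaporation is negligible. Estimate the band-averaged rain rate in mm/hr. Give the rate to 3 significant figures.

Column moisture flux per unit crosswind length is F = V × PW.
Inflow: F_in = 13.9 × 31.8 = 442.02 mm·m/s
Outflow: F_out = 9.55 × 13.7 = 130.835 mm·m/s
Steady-state rate R = (F_in − F_out)/L = (442.02 − 130.835) / 121000 m = 2.572e-03 mm/s.
R = 2.572e-03 × 3600 = 9.26 mm/hr.

R ≈ 9.26 mm/hr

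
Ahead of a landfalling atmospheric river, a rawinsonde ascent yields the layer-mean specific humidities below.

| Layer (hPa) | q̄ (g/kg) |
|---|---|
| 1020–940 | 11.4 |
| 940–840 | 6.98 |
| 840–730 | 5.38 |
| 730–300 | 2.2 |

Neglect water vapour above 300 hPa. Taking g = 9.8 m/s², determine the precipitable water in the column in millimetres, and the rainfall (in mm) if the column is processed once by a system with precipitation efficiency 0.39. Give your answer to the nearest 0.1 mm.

PW ≈ 32.1 mm; rainfall ≈ 12.5 mm

Precipitable water is the column-integrated vapour mass per unit area: PW = (1/g) Σ q̄ Δp, with q in kg/kg and Δp in Pa (1 kg/m² of water = 1 mm).
Layer 1020–940 hPa: Δp = 80 hPa = 8000 Pa, q̄ = 0.0114 kg/kg → 0.0114 × 8000 / 9.8 = 9.31 mm
Layer 940–840 hPa: Δp = 100 hPa = 10000 Pa, q̄ = 0.00698 kg/kg → 0.00698 × 10000 / 9.8 = 7.12 mm
Layer 840–730 hPa: Δp = 110 hPa = 11000 Pa, q̄ = 0.00538 kg/kg → 0.00538 × 11000 / 9.8 = 6.04 mm
Layer 730–300 hPa: Δp = 430 hPa = 43000 Pa, q̄ = 0.0022 kg/kg → 0.0022 × 43000 / 9.8 = 9.65 mm
PW = 9.31 + 7.12 + 6.04 + 9.65 = 32.12 ≈ 32.1 mm.
Rainfall = ε × PW = 0.39 × 32.1 = 12.5 mm.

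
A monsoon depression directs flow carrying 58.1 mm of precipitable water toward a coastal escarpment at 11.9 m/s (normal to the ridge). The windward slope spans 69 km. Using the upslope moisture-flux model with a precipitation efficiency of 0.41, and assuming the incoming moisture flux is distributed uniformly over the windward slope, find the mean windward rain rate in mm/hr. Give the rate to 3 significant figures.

Incoming column moisture flux per unit ridge length: F = V × PW = 11.9 × 58.1 = 691.39 mm·m/s.
Spread over the 69 km slope with efficiency ε = 0.41: R = ε·F/W = 0.41 × 691.39 / 69000 m = 4.108e-03 mm/s.
R = 4.108e-03 × 3600 = 14.8 mm/hr.

R ≈ 14.8 mm/hr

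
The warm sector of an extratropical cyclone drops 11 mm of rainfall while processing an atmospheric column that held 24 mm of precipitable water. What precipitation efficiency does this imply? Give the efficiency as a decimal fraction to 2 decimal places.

ε ≈ 0.46

ε = rainfall / PW = 11 / 24 = 0.46.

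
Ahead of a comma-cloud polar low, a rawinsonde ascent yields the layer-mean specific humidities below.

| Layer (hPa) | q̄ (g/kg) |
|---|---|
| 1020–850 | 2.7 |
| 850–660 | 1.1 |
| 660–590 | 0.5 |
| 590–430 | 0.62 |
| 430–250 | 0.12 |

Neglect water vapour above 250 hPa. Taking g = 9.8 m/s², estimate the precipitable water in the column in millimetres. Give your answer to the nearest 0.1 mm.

Precipitable water is the column-integrated vapour mass per unit area: PW = (1/g) Σ q̄ Δp, with q in kg/kg and Δp in Pa (1 kg/m² of water = 1 mm).
Layer 1020–850 hPa: Δp = 170 hPa = 17000 Pa, q̄ = 0.0027 kg/kg → 0.0027 × 17000 / 9.8 = 4.68 mm
Layer 850–660 hPa: Δp = 190 hPa = 19000 Pa, q̄ = 0.0011 kg/kg → 0.0011 × 19000 / 9.8 = 2.13 mm
Layer 660–590 hPa: Δp = 70 hPa = 7000 Pa, q̄ = 0.0005 kg/kg → 0.0005 × 7000 / 9.8 = 0.36 mm
Layer 590–430 hPa: Δp = 160 hPa = 16000 Pa, q̄ = 0.00062 kg/kg → 0.00062 × 16000 / 9.8 = 1.01 mm
Layer 430–250 hPa: Δp = 180 hPa = 18000 Pa, q̄ = 0.00012 kg/kg → 0.00012 × 18000 / 9.8 = 0.22 mm
PW = 4.68 + 2.13 + 0.36 + 1.01 + 0.22 = 8.40 ≈ 8.4 mm.

PW ≈ 8.4 mm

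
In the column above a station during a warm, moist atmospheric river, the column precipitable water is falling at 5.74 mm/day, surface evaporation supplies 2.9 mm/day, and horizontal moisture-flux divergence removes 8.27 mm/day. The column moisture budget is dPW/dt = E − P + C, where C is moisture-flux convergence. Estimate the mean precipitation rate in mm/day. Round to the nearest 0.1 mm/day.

dPW/dt = -5.74 mm/day.
P = E + C − dPW/dt = 2.9 + (-8.27) − (-5.74) = 0.4 mm/day.

P ≈ 0.4 mm/day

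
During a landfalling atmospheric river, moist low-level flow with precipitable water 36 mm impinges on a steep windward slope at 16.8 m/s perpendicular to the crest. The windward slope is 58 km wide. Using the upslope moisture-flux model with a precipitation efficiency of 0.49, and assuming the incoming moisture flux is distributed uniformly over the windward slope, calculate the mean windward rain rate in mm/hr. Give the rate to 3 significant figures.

R ≈ 18.4 mm/hr

Incoming column moisture flux per unit ridge length: F = V × PW = 16.8 × 36 = 604.8 mm·m/s.
Spread over the 58 km slope with efficiency ε = 0.49: R = ε·F/W = 0.49 × 604.8 / 58000 m = 5.110e-03 mm/s.
R = 5.110e-03 × 3600 = 18.4 mm/hr.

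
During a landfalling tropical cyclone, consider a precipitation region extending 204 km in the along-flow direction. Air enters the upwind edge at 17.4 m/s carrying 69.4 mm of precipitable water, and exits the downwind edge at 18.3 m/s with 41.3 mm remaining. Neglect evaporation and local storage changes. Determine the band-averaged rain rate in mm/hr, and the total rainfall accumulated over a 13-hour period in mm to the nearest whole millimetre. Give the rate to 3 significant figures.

Column moisture flux per unit crosswind length is F = V × PW.
Inflow: F_in = 17.4 × 69.4 = 1207.56 mm·m/s
Outflow: F_out = 18.3 × 41.3 = 755.79 mm·m/s
Steady-state rate R = (F_in − F_out)/L = (1207.56 − 755.79) / 204000 m = 2.215e-03 mm/s.
R = 2.215e-03 × 3600 = 7.97 mm/hr.
Over 13 h: total = 7.97 × 13 = 103.61 ≈ 104 mm.

R ≈ 7.97 mm/hr; total ≈ 104 mm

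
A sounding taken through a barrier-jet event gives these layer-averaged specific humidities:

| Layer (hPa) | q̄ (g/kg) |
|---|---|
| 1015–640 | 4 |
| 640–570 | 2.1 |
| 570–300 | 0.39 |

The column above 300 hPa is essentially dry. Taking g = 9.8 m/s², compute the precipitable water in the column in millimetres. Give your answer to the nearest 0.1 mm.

PW ≈ 17.9 mm

Precipitable water is the column-integrated vapour mass per unit area: PW = (1/g) Σ q̄ Δp, with q in kg/kg and Δp in Pa (1 kg/m² of water = 1 mm).
Layer 1015–640 hPa: Δp = 375 hPa = 37500 Pa, q̄ = 0.004 kg/kg → 0.004 × 37500 / 9.8 = 15.31 mm
Layer 640–570 hPa: Δp = 70 hPa = 7000 Pa, q̄ = 0.0021 kg/kg → 0.0021 × 7000 / 9.8 = 1.50 mm
Layer 570–300 hPa: Δp = 270 hPa = 27000 Pa, q̄ = 0.00039 kg/kg → 0.00039 × 27000 / 9.8 = 1.07 mm
PW = 15.31 + 1.50 + 1.07 = 17.88 ≈ 17.9 mm.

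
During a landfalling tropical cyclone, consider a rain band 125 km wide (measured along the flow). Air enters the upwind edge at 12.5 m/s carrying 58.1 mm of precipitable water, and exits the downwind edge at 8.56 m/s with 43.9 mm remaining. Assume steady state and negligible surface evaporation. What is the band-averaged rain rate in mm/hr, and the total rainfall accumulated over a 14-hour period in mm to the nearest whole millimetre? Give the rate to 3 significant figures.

R ≈ 10.1 mm/hr; total ≈ 141 mm

Column moisture flux per unit crosswind length is F = V × PW.
Inflow: F_in = 12.5 × 58.1 = 726.25 mm·m/s
Outflow: F_out = 8.56 × 43.9 = 375.784 mm·m/s
Steady-state rate R = (F_in − F_out)/L = (726.25 − 375.784) / 125000 m = 2.804e-03 mm/s.
R = 2.804e-03 × 3600 = 10.1 mm/hr.
Over 14 h: total = 10.1 × 14 = 141.4 ≈ 141 mm.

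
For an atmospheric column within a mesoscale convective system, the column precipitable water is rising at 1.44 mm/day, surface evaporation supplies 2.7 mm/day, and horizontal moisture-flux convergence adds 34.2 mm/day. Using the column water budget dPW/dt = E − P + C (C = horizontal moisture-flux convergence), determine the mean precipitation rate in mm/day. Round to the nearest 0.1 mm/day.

dPW/dt = +1.44 mm/day.
P = E + C − dPW/dt = 2.7 + (34.2) − (+1.44) = 35.5 mm/day.

P ≈ 35.5 mm/day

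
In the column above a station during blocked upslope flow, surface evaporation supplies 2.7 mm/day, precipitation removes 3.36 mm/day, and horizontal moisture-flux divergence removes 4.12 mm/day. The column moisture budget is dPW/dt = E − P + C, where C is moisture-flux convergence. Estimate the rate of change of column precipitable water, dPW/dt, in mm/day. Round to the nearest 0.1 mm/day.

dPW/dt = E − P + C = 2.7 − 3.36 + (-4.12) = -4.8 mm/day.

dPW/dt ≈ -4.8 mm/day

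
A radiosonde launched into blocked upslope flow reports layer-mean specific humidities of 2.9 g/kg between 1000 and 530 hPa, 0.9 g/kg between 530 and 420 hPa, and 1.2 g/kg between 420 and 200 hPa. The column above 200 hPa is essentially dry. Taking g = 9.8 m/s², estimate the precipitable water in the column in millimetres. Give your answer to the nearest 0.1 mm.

Precipitable water is the column-integrated vapour mass per unit area: PW = (1/g) Σ q̄ Δp, with q in kg/kg and Δp in Pa (1 kg/m² of water = 1 mm).
Layer 1000–530 hPa: Δp = 470 hPa = 47000 Pa, q̄ = 0.0029 kg/kg → 0.0029 × 47000 / 9.8 = 13.91 mm
Layer 530–420 hPa: Δp = 110 hPa = 11000 Pa, q̄ = 0.0009 kg/kg → 0.0009 × 11000 / 9.8 = 1.01 mm
Layer 420–200 hPa: Δp = 220 hPa = 22000 Pa, q̄ = 0.0012 kg/kg → 0.0012 × 22000 / 9.8 = 2.69 mm
PW = 13.91 + 1.01 + 2.69 = 17.61 ≈ 17.6 mm.

PW ≈ 17.6 mm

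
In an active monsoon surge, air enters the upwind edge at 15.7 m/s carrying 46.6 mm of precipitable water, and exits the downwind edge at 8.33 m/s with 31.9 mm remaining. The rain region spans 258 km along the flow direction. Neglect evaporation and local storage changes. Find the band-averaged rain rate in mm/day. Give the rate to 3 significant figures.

R ≈ 156 mm/day

Column moisture flux per unit crosswind length is F = V × PW.
Inflow: F_in = 15.7 × 46.6 = 731.62 mm·m/s
Outflow: F_out = 8.33 × 31.9 = 265.727 mm·m/s
Steady-state rate R = (F_in − F_out)/L = (731.62 − 265.727) / 258000 m = 1.806e-03 mm/s.
R = 1.806e-03 × 3600 × 24 = 156 mm/day.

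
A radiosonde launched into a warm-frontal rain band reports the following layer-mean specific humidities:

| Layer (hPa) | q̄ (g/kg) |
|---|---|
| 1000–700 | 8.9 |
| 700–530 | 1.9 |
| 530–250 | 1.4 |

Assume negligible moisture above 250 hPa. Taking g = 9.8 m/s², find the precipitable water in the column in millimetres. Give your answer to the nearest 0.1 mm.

PW ≈ 34.5 mm

Precipitable water is the column-integrated vapour mass per unit area: PW = (1/g) Σ q̄ Δp, with q in kg/kg and Δp in Pa (1 kg/m² of water = 1 mm).
Layer 1000–700 hPa: Δp = 300 hPa = 30000 Pa, q̄ = 0.0089 kg/kg → 0.0089 × 30000 / 9.8 = 27.24 mm
Layer 700–530 hPa: Δp = 170 hPa = 17000 Pa, q̄ = 0.0019 kg/kg → 0.0019 × 17000 / 9.8 = 3.30 mm
Layer 530–250 hPa: Δp = 280 hPa = 28000 Pa, q̄ = 0.0014 kg/kg → 0.0014 × 28000 / 9.8 = 4.00 mm
PW = 27.24 + 3.30 + 4.00 = 34.54 ≈ 34.5 mm.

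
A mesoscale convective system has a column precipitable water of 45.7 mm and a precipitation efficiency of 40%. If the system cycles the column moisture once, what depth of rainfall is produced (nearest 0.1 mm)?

rainfall ≈ 18.3 mm

Rainfall = ε × PW = 0.40 × 45.7 = 18.3 mm.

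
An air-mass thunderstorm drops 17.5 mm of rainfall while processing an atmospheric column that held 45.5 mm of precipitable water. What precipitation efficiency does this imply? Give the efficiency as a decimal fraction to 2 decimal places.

ε ≈ 0.38

ε = rainfall / PW = 17.5 / 45.5 = 0.38.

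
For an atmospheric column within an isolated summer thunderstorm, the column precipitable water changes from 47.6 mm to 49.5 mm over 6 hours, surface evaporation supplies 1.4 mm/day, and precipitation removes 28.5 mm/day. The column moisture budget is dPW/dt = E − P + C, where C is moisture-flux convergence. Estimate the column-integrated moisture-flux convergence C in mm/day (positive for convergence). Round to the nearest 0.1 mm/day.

dPW/dt = (49.5 − 47.6) mm / (6/24 day) = +7.600 mm/day.
C = dPW/dt − E + P = (+7.600) − 1.4 + 28.5 = 34.7 mm/day.

C ≈ 34.7 mm/day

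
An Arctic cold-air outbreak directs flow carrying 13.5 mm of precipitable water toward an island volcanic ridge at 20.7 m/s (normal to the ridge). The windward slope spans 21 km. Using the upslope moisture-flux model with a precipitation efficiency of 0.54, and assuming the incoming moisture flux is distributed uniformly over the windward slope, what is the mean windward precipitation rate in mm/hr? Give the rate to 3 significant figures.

Incoming column moisture flux per unit ridge length: F = V × PW = 20.7 × 13.5 = 279.45 mm·m/s.
Spread over the 21 km slope with efficiency ε = 0.54: R = ε·F/W = 0.54 × 279.45 / 21000 m = 7.186e-03 mm/s.
R = 7.186e-03 × 3600 = 25.9 mm/hr.

R ≈ 25.9 mm/hr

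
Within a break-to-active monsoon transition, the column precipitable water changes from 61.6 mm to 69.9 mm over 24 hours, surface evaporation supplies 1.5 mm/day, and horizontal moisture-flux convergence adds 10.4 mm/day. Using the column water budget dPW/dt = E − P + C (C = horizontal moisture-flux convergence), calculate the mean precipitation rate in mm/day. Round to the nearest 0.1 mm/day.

dPW/dt = (69.9 − 61.6) mm / (24/24 day) = +8.300 mm/day.
P = E + C − dPW/dt = 1.5 + (10.4) − (+8.300) = 3.6 mm/day.

P ≈ 3.6 mm/day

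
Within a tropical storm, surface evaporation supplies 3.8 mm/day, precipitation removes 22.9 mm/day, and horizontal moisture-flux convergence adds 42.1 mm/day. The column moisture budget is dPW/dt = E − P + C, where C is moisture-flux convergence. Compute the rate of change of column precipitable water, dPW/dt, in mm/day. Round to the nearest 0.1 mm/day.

dPW/dt ≈ 23.0 mm/day

dPW/dt = E − P + C = 3.8 − 22.9 + (42.1) = 23.0 mm/day.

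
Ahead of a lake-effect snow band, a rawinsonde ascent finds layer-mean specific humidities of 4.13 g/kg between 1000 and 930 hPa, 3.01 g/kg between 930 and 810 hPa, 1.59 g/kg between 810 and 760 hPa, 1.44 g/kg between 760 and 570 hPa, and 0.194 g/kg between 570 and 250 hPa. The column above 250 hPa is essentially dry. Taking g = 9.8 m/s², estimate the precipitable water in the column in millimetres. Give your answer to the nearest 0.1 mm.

PW ≈ 10.9 mm

Precipitable water is the column-integrated vapour mass per unit area: PW = (1/g) Σ q̄ Δp, with q in kg/kg and Δp in Pa (1 kg/m² of water = 1 mm).
Layer 1000–930 hPa: Δp = 70 hPa = 7000 Pa, q̄ = 0.00413 kg/kg → 0.00413 × 7000 / 9.8 = 2.95 mm
Layer 930–810 hPa: Δp = 120 hPa = 12000 Pa, q̄ = 0.00301 kg/kg → 0.00301 × 12000 / 9.8 = 3.69 mm
Layer 810–760 hPa: Δp = 50 hPa = 5000 Pa, q̄ = 0.00159 kg/kg → 0.00159 × 5000 / 9.8 = 0.81 mm
Layer 760–570 hPa: Δp = 190 hPa = 19000 Pa, q̄ = 0.00144 kg/kg → 0.00144 × 19000 / 9.8 = 2.79 mm
Layer 570–250 hPa: Δp = 320 hPa = 32000 Pa, q̄ = 0.000194 kg/kg → 0.000194 × 32000 / 9.8 = 0.63 mm
PW = 2.95 + 3.69 + 0.81 + 2.79 + 0.63 = 10.87 ≈ 10.9 mm.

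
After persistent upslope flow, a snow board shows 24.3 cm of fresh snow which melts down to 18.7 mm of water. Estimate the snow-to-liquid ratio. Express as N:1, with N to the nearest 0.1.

Ratio = snow depth / SWE = 243 mm / 18.7 mm = 13.0, i.e. 13.0:1.

ratio ≈ 13.0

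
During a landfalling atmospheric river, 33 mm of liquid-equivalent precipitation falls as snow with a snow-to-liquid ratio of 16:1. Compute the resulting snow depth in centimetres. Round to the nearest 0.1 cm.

snow depth ≈ 52.8 cm

Snow depth = liquid × ratio = 33 mm × 16 = 528 mm = 52.8 cm.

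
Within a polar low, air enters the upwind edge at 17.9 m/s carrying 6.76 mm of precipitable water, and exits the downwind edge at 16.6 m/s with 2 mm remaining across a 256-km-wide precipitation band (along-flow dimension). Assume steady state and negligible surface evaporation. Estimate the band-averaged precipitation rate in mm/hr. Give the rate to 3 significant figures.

R ≈ 1.23 mm/hr

Column moisture flux per unit crosswind length is F = V × PW.
Inflow: F_in = 17.9 × 6.76 = 121.004 mm·m/s
Outflow: F_out = 16.6 × 2 = 33.2 mm·m/s
Steady-state rate R = (F_in − F_out)/L = (121.004 − 33.2) / 256000 m = 3.430e-04 mm/s.
R = 3.430e-04 × 3600 = 1.23 mm/hr.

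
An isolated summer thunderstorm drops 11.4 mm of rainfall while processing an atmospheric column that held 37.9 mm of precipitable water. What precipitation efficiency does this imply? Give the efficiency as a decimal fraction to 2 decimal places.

ε = rainfall / PW = 11.4 / 37.9 = 0.30.

ε ≈ 0.30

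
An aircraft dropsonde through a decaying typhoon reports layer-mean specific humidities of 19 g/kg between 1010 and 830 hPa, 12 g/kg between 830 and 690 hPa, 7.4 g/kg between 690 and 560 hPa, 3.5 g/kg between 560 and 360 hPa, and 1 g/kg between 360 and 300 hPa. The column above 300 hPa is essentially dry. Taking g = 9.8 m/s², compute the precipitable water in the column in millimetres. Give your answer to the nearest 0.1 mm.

Precipitable water is the column-integrated vapour mass per unit area: PW = (1/g) Σ q̄ Δp, with q in kg/kg and Δp in Pa (1 kg/m² of water = 1 mm).
Layer 1010–830 hPa: Δp = 180 hPa = 18000 Pa, q̄ = 0.019 kg/kg → 0.019 × 18000 / 9.8 = 34.90 mm
Layer 830–690 hPa: Δp = 140 hPa = 14000 Pa, q̄ = 0.012 kg/kg → 0.012 × 14000 / 9.8 = 17.14 mm
Layer 690–560 hPa: Δp = 130 hPa = 13000 Pa, q̄ = 0.0074 kg/kg → 0.0074 × 13000 / 9.8 = 9.82 mm
Layer 560–360 hPa: Δp = 200 hPa = 20000 Pa, q̄ = 0.0035 kg/kg → 0.0035 × 20000 / 9.8 = 7.14 mm
Layer 360–300 hPa: Δp = 60 hPa = 6000 Pa, q̄ = 0.001 kg/kg → 0.001 × 6000 / 9.8 = 0.61 mm
PW = 34.90 + 17.14 + 9.82 + 7.14 + 0.61 = 69.61 ≈ 69.6 mm.

PW ≈ 69.6 mm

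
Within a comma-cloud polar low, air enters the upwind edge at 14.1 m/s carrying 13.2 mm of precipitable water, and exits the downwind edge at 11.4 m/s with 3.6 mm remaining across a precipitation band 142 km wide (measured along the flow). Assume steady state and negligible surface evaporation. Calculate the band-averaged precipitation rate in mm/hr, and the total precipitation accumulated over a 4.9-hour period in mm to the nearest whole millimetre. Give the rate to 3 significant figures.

Column moisture flux per unit crosswind length is F = V × PW.
Inflow: F_in = 14.1 × 13.2 = 186.12 mm·m/s
Outflow: F_out = 11.4 × 3.6 = 41.04 mm·m/s
Steady-state rate R = (F_in − F_out)/L = (186.12 − 41.04) / 142000 m = 1.022e-03 mm/s.
R = 1.022e-03 × 3600 = 3.68 mm/hr.
Over 4.9 h: total = 3.68 × 4.9 = 18.032 ≈ 18 mm.

R ≈ 3.68 mm/hr; total ≈ 18 mm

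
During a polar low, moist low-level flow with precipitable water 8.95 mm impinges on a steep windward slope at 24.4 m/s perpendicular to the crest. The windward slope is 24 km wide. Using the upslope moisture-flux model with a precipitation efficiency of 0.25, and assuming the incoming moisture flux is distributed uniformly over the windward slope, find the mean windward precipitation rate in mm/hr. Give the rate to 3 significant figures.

R ≈ 8.19 mm/hr

Incoming column moisture flux per unit ridge length: F = V × PW = 24.4 × 8.95 = 218.38 mm·m/s.
Spread over the 24 km slope with efficiency ε = 0.25: R = ε·F/W = 0.25 × 218.38 / 24000 m = 2.275e-03 mm/s.
R = 2.275e-03 × 3600 = 8.19 mm/hr.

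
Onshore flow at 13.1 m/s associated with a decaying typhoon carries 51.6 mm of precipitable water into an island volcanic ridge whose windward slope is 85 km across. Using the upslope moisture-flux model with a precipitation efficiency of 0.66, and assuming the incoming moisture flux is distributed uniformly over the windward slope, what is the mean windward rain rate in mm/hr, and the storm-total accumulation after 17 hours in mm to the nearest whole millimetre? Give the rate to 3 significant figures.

R ≈ 18.9 mm/hr; total ≈ 321 mm

Incoming column moisture flux per unit ridge length: F = V × PW = 13.1 × 51.6 = 675.96 mm·m/s.
Spread over the 85 km slope with efficiency ε = 0.66: R = ε·F/W = 0.66 × 675.96 / 85000 m = 5.249e-03 mm/s.
R = 5.249e-03 × 3600 = 18.9 mm/hr.
Over 17 h: total = 18.9 × 17 = 321.3 ≈ 321 mm.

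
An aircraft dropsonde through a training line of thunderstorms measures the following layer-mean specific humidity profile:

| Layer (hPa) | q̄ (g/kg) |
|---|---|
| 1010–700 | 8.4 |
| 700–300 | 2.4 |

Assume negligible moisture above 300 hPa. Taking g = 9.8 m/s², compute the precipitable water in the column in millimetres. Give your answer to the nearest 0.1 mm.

PW ≈ 36.4 mm

Precipitable water is the column-integrated vapour mass per unit area: PW = (1/g) Σ q̄ Δp, with q in kg/kg and Δp in Pa (1 kg/m² of water = 1 mm).
Layer 1010–700 hPa: Δp = 310 hPa = 31000 Pa, q̄ = 0.0084 kg/kg → 0.0084 × 31000 / 9.8 = 26.57 mm
Layer 700–300 hPa: Δp = 400 hPa = 40000 Pa, q̄ = 0.0024 kg/kg → 0.0024 × 40000 / 9.8 = 9.80 mm
PW = 26.57 + 9.80 = 36.37 ≈ 36.4 mm.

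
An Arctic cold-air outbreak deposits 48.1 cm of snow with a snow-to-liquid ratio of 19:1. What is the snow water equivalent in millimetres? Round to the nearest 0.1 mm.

SWE ≈ 25.3 mm

SWE = snow depth / ratio = 48.1 cm / 19 = 2.532 cm = 25.3 mm.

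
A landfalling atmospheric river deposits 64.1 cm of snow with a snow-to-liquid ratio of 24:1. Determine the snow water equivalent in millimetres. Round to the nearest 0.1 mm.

SWE = snow depth / ratio = 64.1 cm / 24 = 2.671 cm = 26.7 mm.

SWE ≈ 26.7 mm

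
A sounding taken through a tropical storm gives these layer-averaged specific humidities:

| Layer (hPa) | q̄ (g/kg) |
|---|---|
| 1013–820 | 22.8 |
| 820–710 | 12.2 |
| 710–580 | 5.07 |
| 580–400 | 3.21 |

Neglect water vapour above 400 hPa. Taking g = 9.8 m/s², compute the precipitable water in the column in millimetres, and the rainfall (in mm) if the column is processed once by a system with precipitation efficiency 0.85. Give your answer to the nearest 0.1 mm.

Precipitable water is the column-integrated vapour mass per unit area: PW = (1/g) Σ q̄ Δp, with q in kg/kg and Δp in Pa (1 kg/m² of water = 1 mm).
Layer 1013–820 hPa: Δp = 193 hPa = 19300 Pa, q̄ = 0.0228 kg/kg → 0.0228 × 19300 / 9.8 = 44.90 mm
Layer 820–710 hPa: Δp = 110 hPa = 11000 Pa, q̄ = 0.0122 kg/kg → 0.0122 × 11000 / 9.8 = 13.69 mm
Layer 710–580 hPa: Δp = 130 hPa = 13000 Pa, q̄ = 0.00507 kg/kg → 0.00507 × 13000 / 9.8 = 6.73 mm
Layer 580–400 hPa: Δp = 180 hPa = 18000 Pa, q̄ = 0.00321 kg/kg → 0.00321 × 18000 / 9.8 = 5.90 mm
PW = 44.90 + 13.69 + 6.73 + 5.90 = 71.22 ≈ 71.2 mm.
Rainfall = ε × PW = 0.85 × 71.2 = 60.5 mm.

PW ≈ 71.2 mm; rainfall ≈ 60.5 mm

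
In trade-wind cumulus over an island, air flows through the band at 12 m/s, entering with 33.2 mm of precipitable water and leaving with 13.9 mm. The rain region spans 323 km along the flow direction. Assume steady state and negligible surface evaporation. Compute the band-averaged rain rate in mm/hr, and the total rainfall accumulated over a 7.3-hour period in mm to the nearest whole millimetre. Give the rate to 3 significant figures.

Column moisture flux per unit crosswind length is F = V × PW.
Inflow: F_in = 12 × 33.2 = 398.4 mm·m/s
Outflow: F_out = 12 × 13.9 = 166.8 mm·m/s
Steady-state rate R = (F_in − F_out)/L = (398.4 − 166.8) / 323000 m = 7.170e-04 mm/s.
R = 7.170e-04 × 3600 = 2.58 mm/hr.
Over 7.3 h: total = 2.58 × 7.3 = 18.834 ≈ 19 mm.

R ≈ 2.58 mm/hr; total ≈ 19 mm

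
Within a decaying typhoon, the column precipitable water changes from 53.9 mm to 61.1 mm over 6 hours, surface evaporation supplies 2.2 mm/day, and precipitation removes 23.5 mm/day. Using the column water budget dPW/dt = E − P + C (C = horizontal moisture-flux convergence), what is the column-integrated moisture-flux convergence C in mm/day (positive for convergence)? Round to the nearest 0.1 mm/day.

C ≈ 50.1 mm/day

dPW/dt = (61.1 − 53.9) mm / (6/24 day) = +28.800 mm/day.
C = dPW/dt − E + P = (+28.800) − 2.2 + 23.5 = 50.1 mm/day.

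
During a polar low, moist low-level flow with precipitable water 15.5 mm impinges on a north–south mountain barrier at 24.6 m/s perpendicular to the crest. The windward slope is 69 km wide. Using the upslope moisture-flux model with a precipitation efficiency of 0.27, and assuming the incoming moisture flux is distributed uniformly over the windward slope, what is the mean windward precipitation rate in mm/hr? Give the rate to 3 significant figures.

R ≈ 5.37 mm/hr

Incoming column moisture flux per unit ridge length: F = V × PW = 24.6 × 15.5 = 381.3 mm·m/s.
Spread over the 69 km slope with efficiency ε = 0.27: R = ε·F/W = 0.27 × 381.3 / 69000 m = 1.492e-03 mm/s.
R = 1.492e-03 × 3600 = 5.37 mm/hr.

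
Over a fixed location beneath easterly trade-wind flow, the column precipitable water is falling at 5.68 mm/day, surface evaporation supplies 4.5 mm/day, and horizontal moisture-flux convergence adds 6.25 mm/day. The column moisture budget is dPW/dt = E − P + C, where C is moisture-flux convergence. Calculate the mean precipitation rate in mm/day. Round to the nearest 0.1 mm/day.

dPW/dt = -5.68 mm/day.
P = E + C − dPW/dt = 4.5 + (6.25) − (-5.68) = 16.4 mm/day.

P ≈ 16.4 mm/day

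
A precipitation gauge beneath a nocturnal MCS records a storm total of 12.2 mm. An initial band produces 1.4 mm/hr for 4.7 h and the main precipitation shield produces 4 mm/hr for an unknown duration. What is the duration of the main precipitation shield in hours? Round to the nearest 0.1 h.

Known phases: 1.4 × 4.7 = 6.58 mm.
Remaining depth = 12.2 − 6.58 = 5.62 mm.
Duration = 5.62 / 4 = 1.4 h.

duration ≈ 1.4 h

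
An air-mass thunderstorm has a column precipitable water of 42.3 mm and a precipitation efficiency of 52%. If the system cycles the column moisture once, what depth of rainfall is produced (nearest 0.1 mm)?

rainfall ≈ 22.0 mm

Rainfall = ε × PW = 0.52 × 42.3 = 22.0 mm.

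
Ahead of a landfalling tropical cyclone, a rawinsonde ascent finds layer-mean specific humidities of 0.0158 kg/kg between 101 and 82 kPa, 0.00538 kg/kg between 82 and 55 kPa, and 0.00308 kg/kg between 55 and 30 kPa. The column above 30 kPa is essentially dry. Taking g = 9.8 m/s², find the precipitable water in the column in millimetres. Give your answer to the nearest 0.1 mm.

PW ≈ 53.3 mm

Precipitable water is the column-integrated vapour mass per unit area: PW = (1/g) Σ q̄ Δp, with q in kg/kg and Δp in Pa (1 kg/m² of water = 1 mm).
Layer 101–82 kPa: Δp = 190 hPa = 19000 Pa, q̄ = 0.0158 kg/kg → 0.0158 × 19000 / 9.8 = 30.63 mm
Layer 82–55 kPa: Δp = 270 hPa = 27000 Pa, q̄ = 0.00538 kg/kg → 0.00538 × 27000 / 9.8 = 14.82 mm
Layer 55–30 kPa: Δp = 250 hPa = 25000 Pa, q̄ = 0.00308 kg/kg → 0.00308 × 25000 / 9.8 = 7.86 mm
PW = 30.63 + 14.82 + 7.86 = 53.31 ≈ 53.3 mm.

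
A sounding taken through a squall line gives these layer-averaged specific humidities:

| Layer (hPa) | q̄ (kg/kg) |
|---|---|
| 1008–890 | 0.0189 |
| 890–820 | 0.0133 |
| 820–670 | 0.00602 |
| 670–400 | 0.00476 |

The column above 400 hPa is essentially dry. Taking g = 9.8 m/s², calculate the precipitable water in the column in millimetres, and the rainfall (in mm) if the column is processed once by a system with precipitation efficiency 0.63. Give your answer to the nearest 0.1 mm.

Precipitable water is the column-integrated vapour mass per unit area: PW = (1/g) Σ q̄ Δp, with q in kg/kg and Δp in Pa (1 kg/m² of water = 1 mm).
Layer 1008–890 hPa: Δp = 118 hPa = 11800 Pa, q̄ = 0.0189 kg/kg → 0.0189 × 11800 / 9.8 = 22.76 mm
Layer 890–820 hPa: Δp = 70 hPa = 7000 Pa, q̄ = 0.0133 kg/kg → 0.0133 × 7000 / 9.8 = 9.50 mm
Layer 820–670 hPa: Δp = 150 hPa = 15000 Pa, q̄ = 0.00602 kg/kg → 0.00602 × 15000 / 9.8 = 9.21 mm
Layer 670–400 hPa: Δp = 270 hPa = 27000 Pa, q̄ = 0.00476 kg/kg → 0.00476 × 27000 / 9.8 = 13.11 mm
PW = 22.76 + 9.50 + 9.21 + 13.11 = 54.58 ≈ 54.6 mm.
Rainfall = ε × PW = 0.63 × 54.6 = 34.4 mm.

PW ≈ 54.6 mm; rainfall ≈ 34.4 mm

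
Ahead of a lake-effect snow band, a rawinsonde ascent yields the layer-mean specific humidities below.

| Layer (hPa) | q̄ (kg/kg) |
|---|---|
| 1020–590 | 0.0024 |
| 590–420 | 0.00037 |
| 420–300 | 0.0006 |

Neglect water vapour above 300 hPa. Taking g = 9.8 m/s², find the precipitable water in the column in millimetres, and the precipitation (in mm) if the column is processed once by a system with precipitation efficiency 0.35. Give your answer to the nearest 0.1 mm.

Precipitable water is the column-integrated vapour mass per unit area: PW = (1/g) Σ q̄ Δp, with q in kg/kg and Δp in Pa (1 kg/m² of water = 1 mm).
Layer 1020–590 hPa: Δp = 430 hPa = 43000 Pa, q̄ = 0.0024 kg/kg → 0.0024 × 43000 / 9.8 = 10.53 mm
Layer 590–420 hPa: Δp = 170 hPa = 17000 Pa, q̄ = 0.00037 kg/kg → 0.00037 × 17000 / 9.8 = 0.64 mm
Layer 420–300 hPa: Δp = 120 hPa = 12000 Pa, q̄ = 0.0006 kg/kg → 0.0006 × 12000 / 9.8 = 0.73 mm
PW = 10.53 + 0.64 + 0.73 = 11.90 ≈ 11.9 mm.
Precipitation = ε × PW = 0.35 × 11.9 = 4.2 mm.

PW ≈ 11.9 mm; precipitation ≈ 4.2 mm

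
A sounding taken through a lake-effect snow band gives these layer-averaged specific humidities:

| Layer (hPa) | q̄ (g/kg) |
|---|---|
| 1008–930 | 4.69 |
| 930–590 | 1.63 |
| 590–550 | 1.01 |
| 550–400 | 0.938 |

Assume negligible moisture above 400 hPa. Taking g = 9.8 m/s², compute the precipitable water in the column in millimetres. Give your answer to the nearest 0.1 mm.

Precipitable water is the column-integrated vapour mass per unit area: PW = (1/g) Σ q̄ Δp, with q in kg/kg and Δp in Pa (1 kg/m² of water = 1 mm).
Layer 1008–930 hPa: Δp = 78 hPa = 7800 Pa, q̄ = 0.00469 kg/kg → 0.00469 × 7800 / 9.8 = 3.73 mm
Layer 930–590 hPa: Δp = 340 hPa = 34000 Pa, q̄ = 0.00163 kg/kg → 0.00163 × 34000 / 9.8 = 5.66 mm
Layer 590–550 hPa: Δp = 40 hPa = 4000 Pa, q̄ = 0.00101 kg/kg → 0.00101 × 4000 / 9.8 = 0.41 mm
Layer 550–400 hPa: Δp = 150 hPa = 15000 Pa, q̄ = 0.000938 kg/kg → 0.000938 × 15000 / 9.8 = 1.44 mm
PW = 3.73 + 5.66 + 0.41 + 1.44 = 11.24 ≈ 11.2 mm.

PW ≈ 11.2 mm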